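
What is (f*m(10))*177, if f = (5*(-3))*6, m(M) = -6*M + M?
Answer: 796500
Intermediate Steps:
m(M) = -5*M
f = -90 (f = -15*6 = -90)
(f*m(10))*177 = -(-450)*10*177 = -90*(-50)*177 = 4500*177 = 796500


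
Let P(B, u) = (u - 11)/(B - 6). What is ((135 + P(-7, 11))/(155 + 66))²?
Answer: 18225/48841 ≈ 0.37315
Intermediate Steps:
P(B, u) = (-11 + u)/(-6 + B)
((135 + P(-7, 11))/(155 + 66))² = ((135 + (-11 + 11)/(-6 - 7))/(155 + 66))² = ((135 + 0/(-13))/221)² = ((135 - 1/13*0)*(1/221))² = ((135 + 0)*(1/221))² = (135*(1/221))² = (135/221)² = 18225/48841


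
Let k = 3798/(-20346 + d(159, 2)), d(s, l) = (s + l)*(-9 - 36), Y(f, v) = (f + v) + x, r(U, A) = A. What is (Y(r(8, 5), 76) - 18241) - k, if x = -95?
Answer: -167889969/9197 ≈ -18255.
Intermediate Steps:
Y(f, v) = -95 + f + v (Y(f, v) = (f + v) - 95 = -95 + f + v)
d(s, l) = -45*l - 45*s (d(s, l) = (l + s)*(-45) = -45*l - 45*s)
k = -1266/9197 (k = 3798/(-20346 + (-45*2 - 45*159)) = 3798/(-20346 + (-90 - 7155)) = 3798/(-20346 - 7245) = 3798/(-27591) = 3798*(-1/27591) = -1266/9197 ≈ -0.13765)
(Y(r(8, 5), 76) - 18241) - k = ((-95 + 5 + 76) - 18241) - 1*(-1266/9197) = (-14 - 18241) + 1266/9197 = -18255 + 1266/9197 = -167889969/9197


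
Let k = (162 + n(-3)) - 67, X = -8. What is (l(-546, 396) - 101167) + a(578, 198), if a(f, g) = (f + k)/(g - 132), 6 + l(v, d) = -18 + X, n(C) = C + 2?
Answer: -1113077/11 ≈ -1.0119e+5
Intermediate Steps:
n(C) = 2 + C
l(v, d) = -32 (l(v, d) = -6 + (-18 - 8) = -6 - 26 = -32)
k = 94 (k = (162 + (2 - 3)) - 67 = (162 - 1) - 67 = 161 - 67 = 94)
a(f, g) = (94 + f)/(-132 + g) (a(f, g) = (f + 94)/(g - 132) = (94 + f)/(-132 + g))
(l(-546, 396) - 101167) + a(578, 198) = (-32 - 101167) + (94 + 578)/(-132 + 198) = -101199 + 672/66 = -101199 + (1/66)*672 = -101199 + 112/11 = -1113077/11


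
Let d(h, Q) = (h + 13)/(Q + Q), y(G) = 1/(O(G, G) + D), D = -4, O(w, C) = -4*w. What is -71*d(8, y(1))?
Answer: 5964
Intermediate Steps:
y(G) = 1/(-4 - 4*G) (y(G) = 1/(-4*G - 4) = 1/(-4 - 4*G))
d(h, Q) = (13 + h)/(2*Q) (d(h, Q) = (13 + h)/((2*Q)) = (13 + h)*(1/(2*Q)) = (13 + h)/(2*Q))
-71*d(8, y(1)) = -71*(13 + 8)/(2*((-1/(4 + 4*1)))) = -71*21/(2*((-1/(4 + 4)))) = -71*21/(2*((-1/8))) = -71*21/(2*((-1*1/8))) = -71*21/(2*(-1/8)) = -71*(-8)*21/2 = -71*(-84) = 5964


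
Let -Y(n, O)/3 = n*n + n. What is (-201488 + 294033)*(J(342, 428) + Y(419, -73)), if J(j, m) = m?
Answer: -48818598040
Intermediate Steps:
Y(n, O) = -3*n - 3*n² (Y(n, O) = -3*(n*n + n) = -3*(n² + n) = -3*(n + n²) = -3*n - 3*n²)
(-201488 + 294033)*(J(342, 428) + Y(419, -73)) = (-201488 + 294033)*(428 - 3*419*(1 + 419)) = 92545*(428 - 3*419*420) = 92545*(428 - 527940) = 92545*(-527512) = -48818598040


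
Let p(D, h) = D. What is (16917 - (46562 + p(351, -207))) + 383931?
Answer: 353935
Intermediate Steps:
(16917 - (46562 + p(351, -207))) + 383931 = (16917 - (46562 + 351)) + 383931 = (16917 - 1*46913) + 383931 = (16917 - 46913) + 383931 = -29996 + 383931 = 353935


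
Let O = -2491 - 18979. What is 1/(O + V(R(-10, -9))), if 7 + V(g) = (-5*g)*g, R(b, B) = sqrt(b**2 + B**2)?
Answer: -1/22382 ≈ -4.4679e-5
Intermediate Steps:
O = -21470
R(b, B) = sqrt(B**2 + b**2)
V(g) = -7 - 5*g**2 (V(g) = -7 + (-5*g)*g = -7 - 5*g**2)
1/(O + V(R(-10, -9))) = 1/(-21470 + (-7 - 5*(sqrt((-9)**2 + (-10)**2))**2)) = 1/(-21470 + (-7 - 5*(sqrt(81 + 100))**2)) = 1/(-21470 + (-7 - 5*(sqrt(181))**2)) = 1/(-21470 + (-7 - 5*181)) = 1/(-21470 + (-7 - 905)) = 1/(-21470 - 912) = 1/(-22382) = -1/22382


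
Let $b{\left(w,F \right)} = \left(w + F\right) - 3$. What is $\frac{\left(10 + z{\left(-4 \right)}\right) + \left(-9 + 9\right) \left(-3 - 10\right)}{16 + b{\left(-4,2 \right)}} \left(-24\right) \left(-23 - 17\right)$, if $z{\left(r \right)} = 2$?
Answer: $\frac{11520}{11} \approx 1047.3$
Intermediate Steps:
$b{\left(w,F \right)} = -3 + F + w$ ($b{\left(w,F \right)} = \left(F + w\right) - 3 = -3 + F + w$)
$\frac{\left(10 + z{\left(-4 \right)}\right) + \left(-9 + 9\right) \left(-3 - 10\right)}{16 + b{\left(-4,2 \right)}} \left(-24\right) \left(-23 - 17\right) = \frac{\left(10 + 2\right) + \left(-9 + 9\right) \left(-3 - 10\right)}{16 - 5} \left(-24\right) \left(-23 - 17\right) = \frac{12 + 0 \left(-13\right)}{16 - 5} \left(-24\right) \left(-23 - 17\right) = \frac{12 + 0}{11} \left(-24\right) \left(-40\right) = 12 \cdot \frac{1}{11} \left(-24\right) \left(-40\right) = \frac{12}{11} \left(-24\right) \left(-40\right) = \left(- \frac{288}{11}\right) \left(-40\right) = \frac{11520}{11}$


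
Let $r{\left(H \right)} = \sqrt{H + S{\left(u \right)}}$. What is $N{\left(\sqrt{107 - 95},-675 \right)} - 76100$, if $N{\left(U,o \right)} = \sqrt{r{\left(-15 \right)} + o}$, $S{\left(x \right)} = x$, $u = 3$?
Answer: $-76100 + \sqrt{-675 + 2 i \sqrt{3}} \approx -76100.0 + 25.981 i$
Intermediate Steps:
$r{\left(H \right)} = \sqrt{3 + H}$ ($r{\left(H \right)} = \sqrt{H + 3} = \sqrt{3 + H}$)
$N{\left(U,o \right)} = \sqrt{o + 2 i \sqrt{3}}$ ($N{\left(U,o \right)} = \sqrt{\sqrt{3 - 15} + o} = \sqrt{\sqrt{-12} + o} = \sqrt{2 i \sqrt{3} + o} = \sqrt{o + 2 i \sqrt{3}}$)
$N{\left(\sqrt{107 - 95},-675 \right)} - 76100 = \sqrt{-675 + 2 i \sqrt{3}} - 76100 = -76100 + \sqrt{-675 + 2 i \sqrt{3}}$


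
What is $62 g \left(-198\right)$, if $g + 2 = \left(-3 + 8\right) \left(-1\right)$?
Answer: $85932$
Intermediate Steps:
$g = -7$ ($g = -2 + \left(-3 + 8\right) \left(-1\right) = -2 + 5 \left(-1\right) = -2 - 5 = -7$)
$62 g \left(-198\right) = 62 \left(-7\right) \left(-198\right) = \left(-434\right) \left(-198\right) = 85932$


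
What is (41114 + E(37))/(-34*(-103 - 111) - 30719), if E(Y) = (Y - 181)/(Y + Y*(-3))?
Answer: -1521290/867391 ≈ -1.7539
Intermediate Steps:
E(Y) = -(-181 + Y)/(2*Y) (E(Y) = (-181 + Y)/(Y - 3*Y) = (-181 + Y)/((-2*Y)) = (-181 + Y)*(-1/(2*Y)) = -(-181 + Y)/(2*Y))
(41114 + E(37))/(-34*(-103 - 111) - 30719) = (41114 + (1/2)*(181 - 1*37)/37)/(-34*(-103 - 111) - 30719) = (41114 + (1/2)*(1/37)*(181 - 37))/(-34*(-214) - 30719) = (41114 + (1/2)*(1/37)*144)/(7276 - 30719) = (41114 + 72/37)/(-23443) = (1521290/37)*(-1/23443) = -1521290/867391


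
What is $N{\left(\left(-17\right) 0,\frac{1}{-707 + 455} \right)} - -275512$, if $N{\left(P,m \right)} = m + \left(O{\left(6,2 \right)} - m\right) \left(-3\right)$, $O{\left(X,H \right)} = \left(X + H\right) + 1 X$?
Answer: $\frac{17354609}{63} \approx 2.7547 \cdot 10^{5}$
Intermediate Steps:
$O{\left(X,H \right)} = H + 2 X$ ($O{\left(X,H \right)} = \left(H + X\right) + X = H + 2 X$)
$N{\left(P,m \right)} = -42 + 4 m$ ($N{\left(P,m \right)} = m + \left(\left(2 + 2 \cdot 6\right) - m\right) \left(-3\right) = m + \left(\left(2 + 12\right) - m\right) \left(-3\right) = m + \left(14 - m\right) \left(-3\right) = m + \left(-42 + 3 m\right) = -42 + 4 m$)
$N{\left(\left(-17\right) 0,\frac{1}{-707 + 455} \right)} - -275512 = \left(-42 + \frac{4}{-707 + 455}\right) - -275512 = \left(-42 + \frac{4}{-252}\right) + 275512 = \left(-42 + 4 \left(- \frac{1}{252}\right)\right) + 275512 = \left(-42 - \frac{1}{63}\right) + 275512 = - \frac{2647}{63} + 275512 = \frac{17354609}{63}$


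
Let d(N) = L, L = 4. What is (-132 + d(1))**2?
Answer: 16384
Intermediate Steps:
d(N) = 4
(-132 + d(1))**2 = (-132 + 4)**2 = (-128)**2 = 16384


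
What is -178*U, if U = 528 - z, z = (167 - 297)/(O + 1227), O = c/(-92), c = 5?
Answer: -816226832/8683 ≈ -94003.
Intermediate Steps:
O = -5/92 (O = 5/(-92) = 5*(-1/92) = -5/92 ≈ -0.054348)
z = -920/8683 (z = (167 - 297)/(-5/92 + 1227) = -130/112879/92 = -130*92/112879 = -920/8683 ≈ -0.10595)
U = 4585544/8683 (U = 528 - 1*(-920/8683) = 528 + 920/8683 = 4585544/8683 ≈ 528.11)
-178*U = -178*4585544/8683 = -816226832/8683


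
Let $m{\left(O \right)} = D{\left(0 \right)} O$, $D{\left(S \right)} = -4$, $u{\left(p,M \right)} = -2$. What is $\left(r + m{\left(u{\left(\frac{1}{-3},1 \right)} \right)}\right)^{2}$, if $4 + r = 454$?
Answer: $209764$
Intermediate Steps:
$r = 450$ ($r = -4 + 454 = 450$)
$m{\left(O \right)} = - 4 O$
$\left(r + m{\left(u{\left(\frac{1}{-3},1 \right)} \right)}\right)^{2} = \left(450 - -8\right)^{2} = \left(450 + 8\right)^{2} = 458^{2} = 209764$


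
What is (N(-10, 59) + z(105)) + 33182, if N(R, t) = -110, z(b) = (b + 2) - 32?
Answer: 33147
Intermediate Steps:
z(b) = -30 + b (z(b) = (2 + b) - 32 = -30 + b)
(N(-10, 59) + z(105)) + 33182 = (-110 + (-30 + 105)) + 33182 = (-110 + 75) + 33182 = -35 + 33182 = 33147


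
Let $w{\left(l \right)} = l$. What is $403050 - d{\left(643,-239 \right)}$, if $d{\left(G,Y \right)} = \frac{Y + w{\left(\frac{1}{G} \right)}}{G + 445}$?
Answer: $\frac{70491871219}{174896} \approx 4.0305 \cdot 10^{5}$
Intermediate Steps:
$d{\left(G,Y \right)} = \frac{Y + \frac{1}{G}}{445 + G}$ ($d{\left(G,Y \right)} = \frac{Y + \frac{1}{G}}{G + 445} = \frac{Y + \frac{1}{G}}{445 + G}$)
$403050 - d{\left(643,-239 \right)} = 403050 - \frac{1 + 643 \left(-239\right)}{643 \left(445 + 643\right)} = 403050 - \frac{1 - 153677}{643 \cdot 1088} = 403050 - \frac{1}{643} \cdot \frac{1}{1088} \left(-153676\right) = 403050 - - \frac{38419}{174896} = 403050 + \frac{38419}{174896} = \frac{70491871219}{174896}$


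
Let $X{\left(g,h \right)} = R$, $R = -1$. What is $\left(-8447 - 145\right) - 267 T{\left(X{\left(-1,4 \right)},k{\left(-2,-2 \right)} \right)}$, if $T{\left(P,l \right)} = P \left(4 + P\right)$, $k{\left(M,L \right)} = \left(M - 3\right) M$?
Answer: $-7791$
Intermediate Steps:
$X{\left(g,h \right)} = -1$
$k{\left(M,L \right)} = M \left(-3 + M\right)$ ($k{\left(M,L \right)} = \left(-3 + M\right) M = M \left(-3 + M\right)$)
$\left(-8447 - 145\right) - 267 T{\left(X{\left(-1,4 \right)},k{\left(-2,-2 \right)} \right)} = \left(-8447 - 145\right) - 267 \left(- (4 - 1)\right) = -8592 - 267 \left(\left(-1\right) 3\right) = -8592 - -801 = -8592 + 801 = -7791$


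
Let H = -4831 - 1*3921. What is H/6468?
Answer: -2188/1617 ≈ -1.3531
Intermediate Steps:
H = -8752 (H = -4831 - 3921 = -8752)
H/6468 = -8752/6468 = -8752*1/6468 = -2188/1617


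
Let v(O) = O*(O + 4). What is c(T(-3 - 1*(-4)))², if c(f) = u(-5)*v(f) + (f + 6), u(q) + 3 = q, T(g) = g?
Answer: 1089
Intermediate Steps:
v(O) = O*(4 + O)
u(q) = -3 + q
c(f) = 6 + f - 8*f*(4 + f) (c(f) = (-3 - 5)*(f*(4 + f)) + (f + 6) = -8*f*(4 + f) + (6 + f) = 6 + f - 8*f*(4 + f))
c(T(-3 - 1*(-4)))² = (6 + (-3 - 1*(-4)) - 8*(-3 - 1*(-4))*(4 + (-3 - 1*(-4))))² = (6 + (-3 + 4) - 8*(-3 + 4)*(4 + (-3 + 4)))² = (6 + 1 - 8*1*(4 + 1))² = (6 + 1 - 8*1*5)² = (6 + 1 - 40)² = (-33)² = 1089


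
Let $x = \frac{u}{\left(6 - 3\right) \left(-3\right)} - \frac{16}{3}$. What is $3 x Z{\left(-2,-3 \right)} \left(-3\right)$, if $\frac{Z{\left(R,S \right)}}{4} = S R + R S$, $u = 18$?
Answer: $3168$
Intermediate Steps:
$Z{\left(R,S \right)} = 8 R S$ ($Z{\left(R,S \right)} = 4 \left(S R + R S\right) = 4 \left(R S + R S\right) = 4 \cdot 2 R S = 8 R S$)
$x = - \frac{22}{3}$ ($x = \frac{18}{\left(6 - 3\right) \left(-3\right)} - \frac{16}{3} = \frac{18}{3 \left(-3\right)} - \frac{16}{3} = \frac{18}{-9} - \frac{16}{3} = 18 \left(- \frac{1}{9}\right) - \frac{16}{3} = -2 - \frac{16}{3} = - \frac{22}{3} \approx -7.3333$)
$3 x Z{\left(-2,-3 \right)} \left(-3\right) = 3 \left(- \frac{22}{3}\right) 8 \left(-2\right) \left(-3\right) \left(-3\right) = - 22 \cdot 48 \left(-3\right) = \left(-22\right) \left(-144\right) = 3168$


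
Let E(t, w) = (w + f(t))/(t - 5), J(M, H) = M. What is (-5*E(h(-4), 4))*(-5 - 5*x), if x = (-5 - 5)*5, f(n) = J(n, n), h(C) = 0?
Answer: 980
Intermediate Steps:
f(n) = n
E(t, w) = (t + w)/(-5 + t) (E(t, w) = (w + t)/(t - 5) = (t + w)/(-5 + t))
x = -50 (x = -10*5 = -50)
(-5*E(h(-4), 4))*(-5 - 5*x) = (-5*(0 + 4)/(-5 + 0))*(-5 - 5*(-50)) = (-5*4/(-5))*(-5 + 250) = -(-1)*4*245 = -5*(-4/5)*245 = 4*245 = 980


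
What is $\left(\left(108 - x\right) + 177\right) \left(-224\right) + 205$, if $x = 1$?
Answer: $-63411$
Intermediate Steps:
$\left(\left(108 - x\right) + 177\right) \left(-224\right) + 205 = \left(\left(108 - 1\right) + 177\right) \left(-224\right) + 205 = \left(107 + 177\right) \left(-224\right) + 205 = 284 \left(-224\right) + 205 = -63616 + 205 = -63411$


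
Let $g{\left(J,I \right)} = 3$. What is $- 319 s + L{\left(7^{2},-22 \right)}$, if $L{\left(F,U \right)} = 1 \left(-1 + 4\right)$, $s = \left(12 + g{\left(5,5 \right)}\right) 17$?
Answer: $-81342$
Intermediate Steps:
$s = 255$ ($s = \left(12 + 3\right) 17 = 15 \cdot 17 = 255$)
$L{\left(F,U \right)} = 3$ ($L{\left(F,U \right)} = 1 \cdot 3 = 3$)
$- 319 s + L{\left(7^{2},-22 \right)} = \left(-319\right) 255 + 3 = -81345 + 3 = -81342$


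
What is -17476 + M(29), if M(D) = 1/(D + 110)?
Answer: -2429163/139 ≈ -17476.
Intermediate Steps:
M(D) = 1/(110 + D)
-17476 + M(29) = -17476 + 1/(110 + 29) = -17476 + 1/139 = -2429163/139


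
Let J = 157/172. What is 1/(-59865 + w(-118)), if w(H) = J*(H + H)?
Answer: -43/2583458 ≈ -1.6644e-5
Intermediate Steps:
J = 157/172 (J = 157*(1/172) = 157/172 ≈ 0.91279)
w(H) = 157*H/86 (w(H) = 157*(H + H)/172 = 157*(2*H)/172 = 157*H/86)
1/(-59865 + w(-118)) = 1/(-59865 + (157/86)*(-118)) = 1/(-59865 - 9263/43) = 1/(-2583458/43) = -43/2583458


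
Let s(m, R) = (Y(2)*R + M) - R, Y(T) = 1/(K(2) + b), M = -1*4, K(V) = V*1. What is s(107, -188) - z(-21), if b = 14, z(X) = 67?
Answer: 421/4 ≈ 105.25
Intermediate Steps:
K(V) = V
M = -4
Y(T) = 1/16 (Y(T) = 1/(2 + 14) = 1/16)
s(m, R) = -4 - 15*R/16 (s(m, R) = (R/16 - 4) - R = (-4 + R/16) - R = -4 - 15*R/16)
s(107, -188) - z(-21) = (-4 - 15/16*(-188)) - 1*67 = (-4 + 705/4) - 67 = 689/4 - 67 = 421/4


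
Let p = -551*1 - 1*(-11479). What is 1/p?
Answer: 1/10928 ≈ 9.1508e-5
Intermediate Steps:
p = 10928 (p = -551 + 11479 = 10928)
1/p = 1/10928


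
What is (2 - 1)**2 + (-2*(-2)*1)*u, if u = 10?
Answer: 41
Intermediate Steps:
(2 - 1)**2 + (-2*(-2)*1)*u = (2 - 1)**2 + (-2*(-2)*1)*10 = 1**2 + (4*1)*10 = 1 + 4*10 = 1 + 40 = 41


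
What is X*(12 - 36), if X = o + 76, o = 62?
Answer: -3312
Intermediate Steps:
X = 138 (X = 62 + 76 = 138)
X*(12 - 36) = 138*(12 - 36) = 138*(-24) = -3312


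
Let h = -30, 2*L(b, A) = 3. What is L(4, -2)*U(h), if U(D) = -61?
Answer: -183/2 ≈ -91.500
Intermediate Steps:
L(b, A) = 3/2 (L(b, A) = (1/2)*3 = 3/2)
L(4, -2)*U(h) = (3/2)*(-61) = -183/2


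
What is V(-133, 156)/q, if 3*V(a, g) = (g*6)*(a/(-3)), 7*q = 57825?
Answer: 96824/57825 ≈ 1.6744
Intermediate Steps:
q = 57825/7 (q = (⅐)*57825 = 57825/7 ≈ 8260.7)
V(a, g) = -2*a*g/3 (V(a, g) = ((g*6)*(a/(-3)))/3 = ((6*g)*(a*(-⅓)))/3 = ((6*g)*(-a/3))/3 = (-2*a*g)/3 = -2*a*g/3)
V(-133, 156)/q = (-⅔*(-133)*156)/(57825/7) = 13832*(7/57825) = 96824/57825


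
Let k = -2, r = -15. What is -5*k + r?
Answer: -5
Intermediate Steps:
-5*k + r = -5*(-2) - 15 = 10 - 15 = -5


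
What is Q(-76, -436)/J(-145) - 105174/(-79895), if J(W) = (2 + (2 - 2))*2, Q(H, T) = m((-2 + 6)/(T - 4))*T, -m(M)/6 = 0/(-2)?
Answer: 105174/79895 ≈ 1.3164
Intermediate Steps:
m(M) = 0 (m(M) = -0/(-2) = -0*(-1)/2 = -6*0 = 0)
Q(H, T) = 0 (Q(H, T) = 0*T = 0)
J(W) = 4 (J(W) = (2 + 0)*2 = 2*2 = 4)
Q(-76, -436)/J(-145) - 105174/(-79895) = 0/4 - 105174/(-79895) = 0*(¼) - 105174*(-1/79895) = 0 + 105174/79895 = 105174/79895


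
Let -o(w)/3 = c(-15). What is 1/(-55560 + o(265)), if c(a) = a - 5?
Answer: -1/55500 ≈ -1.8018e-5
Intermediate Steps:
c(a) = -5 + a
o(w) = 60 (o(w) = -3*(-5 - 15) = -3*(-20) = 60)
1/(-55560 + o(265)) = 1/(-55560 + 60) = 1/(-55500) = -1/55500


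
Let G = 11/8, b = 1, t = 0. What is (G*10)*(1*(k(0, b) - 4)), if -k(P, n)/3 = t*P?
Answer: -55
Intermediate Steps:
G = 11/8 (G = 11*(⅛) = 11/8 ≈ 1.3750)
k(P, n) = 0 (k(P, n) = -0*P = -3*0 = 0)
(G*10)*(1*(k(0, b) - 4)) = ((11/8)*10)*(1*(0 - 4)) = 55*(1*(-4))/4 = (55/4)*(-4) = -55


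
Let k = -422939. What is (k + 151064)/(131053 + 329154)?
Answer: -271875/460207 ≈ -0.59077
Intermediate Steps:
(k + 151064)/(131053 + 329154) = (-422939 + 151064)/(131053 + 329154) = -271875/460207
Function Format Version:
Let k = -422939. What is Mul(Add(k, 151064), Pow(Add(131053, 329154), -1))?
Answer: Rational(-271875, 460207) ≈ -0.59077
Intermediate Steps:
Mul(Add(k, 151064), Pow(Add(131053, 329154), -1)) = Mul(Add(-422939, 151064), Pow(Add(131053, 329154), -1)) = Mul(-271875, Pow(460207, -1)) = Mul(-271875, Rational(1, 460207)) = Rational(-271875, 460207)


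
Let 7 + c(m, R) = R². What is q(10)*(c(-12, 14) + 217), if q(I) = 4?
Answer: 1624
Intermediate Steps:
c(m, R) = -7 + R²
q(10)*(c(-12, 14) + 217) = 4*((-7 + 14²) + 217) = 4*((-7 + 196) + 217) = 4*(189 + 217) = 4*406 = 1624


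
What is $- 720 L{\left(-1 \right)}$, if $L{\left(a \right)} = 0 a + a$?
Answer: $720$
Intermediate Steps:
$L{\left(a \right)} = a$ ($L{\left(a \right)} = 0 + a = a$)
$- 720 L{\left(-1 \right)} = \left(-720\right) \left(-1\right) = 720$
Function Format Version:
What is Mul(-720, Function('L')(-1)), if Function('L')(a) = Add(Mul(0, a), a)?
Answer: 720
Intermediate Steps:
Function('L')(a) = a (Function('L')(a) = Add(0, a) = a)
Mul(-720, Function('L')(-1)) = Mul(-720, -1) = 720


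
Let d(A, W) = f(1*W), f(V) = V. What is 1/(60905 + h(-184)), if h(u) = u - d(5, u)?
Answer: 1/60905 ≈ 1.6419e-5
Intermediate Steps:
d(A, W) = W (d(A, W) = 1*W = W)
h(u) = 0 (h(u) = u - u = 0)
1/(60905 + h(-184)) = 1/(60905 + 0) = 1/60905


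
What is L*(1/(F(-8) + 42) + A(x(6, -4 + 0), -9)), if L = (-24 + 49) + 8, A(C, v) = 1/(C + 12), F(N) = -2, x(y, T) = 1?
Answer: 1749/520 ≈ 3.3635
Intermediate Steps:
A(C, v) = 1/(12 + C)
L = 33 (L = 25 + 8 = 33)
L*(1/(F(-8) + 42) + A(x(6, -4 + 0), -9)) = 33*(1/(-2 + 42) + 1/(12 + 1)) = 33*(1/40 + 1/13) = 33*(53/520) = 1749/520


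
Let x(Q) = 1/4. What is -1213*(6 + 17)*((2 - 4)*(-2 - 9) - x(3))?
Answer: -2427213/4 ≈ -6.0680e+5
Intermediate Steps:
x(Q) = 1/4
-1213*(6 + 17)*((2 - 4)*(-2 - 9) - x(3)) = -1213*(6 + 17)*((2 - 4)*(-2 - 9) - 1*1/4) = -27899*(-2*(-11) - 1/4) = -27899*(22 - 1/4) = -27899*87/4 = -1213*2001/4 = -2427213/4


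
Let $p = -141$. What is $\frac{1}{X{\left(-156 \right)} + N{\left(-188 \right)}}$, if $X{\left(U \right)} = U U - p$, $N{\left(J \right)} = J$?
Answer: $\frac{1}{24289} \approx 4.1171 \cdot 10^{-5}$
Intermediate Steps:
$X{\left(U \right)} = 141 + U^{2}$ ($X{\left(U \right)} = U U - -141 = U^{2} + 141 = 141 + U^{2}$)
$\frac{1}{X{\left(-156 \right)} + N{\left(-188 \right)}} = \frac{1}{\left(141 + \left(-156\right)^{2}\right) - 188} = \frac{1}{\left(141 + 24336\right) - 188} = \frac{1}{24477 - 188} = \frac{1}{24289}$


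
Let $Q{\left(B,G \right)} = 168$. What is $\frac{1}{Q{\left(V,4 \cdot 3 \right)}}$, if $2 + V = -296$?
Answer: $\frac{1}{168} \approx 0.0059524$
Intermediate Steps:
$V = -298$ ($V = -2 - 296 = -298$)
$\frac{1}{Q{\left(V,4 \cdot 3 \right)}} = \frac{1}{168}$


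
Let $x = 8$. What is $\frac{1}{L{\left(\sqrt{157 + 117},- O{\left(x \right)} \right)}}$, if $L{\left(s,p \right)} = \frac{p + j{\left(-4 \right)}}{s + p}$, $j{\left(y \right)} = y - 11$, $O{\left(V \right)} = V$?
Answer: $\frac{8}{23} - \frac{\sqrt{274}}{23} \approx -0.37187$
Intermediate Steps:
$j{\left(y \right)} = -11 + y$
$L{\left(s,p \right)} = \frac{-15 + p}{p + s}$ ($L{\left(s,p \right)} = \frac{p - 15}{s + p} = \frac{p - 15}{p + s} = \frac{-15 + p}{p + s}$)
$\frac{1}{L{\left(\sqrt{157 + 117},- O{\left(x \right)} \right)}} = \frac{1}{\frac{1}{\left(-1\right) 8 + \sqrt{157 + 117}} \left(-15 - 8\right)} = \frac{1}{\frac{1}{-8 + \sqrt{274}} \left(-15 - 8\right)} = \frac{1}{\frac{1}{-8 + \sqrt{274}} \left(-23\right)} = \frac{1}{\left(-23\right) \frac{1}{-8 + \sqrt{274}}} = \frac{8}{23} - \frac{\sqrt{274}}{23}$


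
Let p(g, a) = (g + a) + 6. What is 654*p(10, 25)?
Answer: 26814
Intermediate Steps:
p(g, a) = 6 + a + g (p(g, a) = (a + g) + 6 = 6 + a + g)
654*p(10, 25) = 654*(6 + 25 + 10) = 654*41 = 26814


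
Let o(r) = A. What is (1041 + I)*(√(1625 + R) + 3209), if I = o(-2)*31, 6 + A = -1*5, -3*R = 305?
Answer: 2246300 + 700*√13710/3 ≈ 2.2736e+6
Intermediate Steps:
R = -305/3 (R = -⅓*305 = -305/3 ≈ -101.67)
A = -11 (A = -6 - 1*5 = -6 - 5 = -11)
o(r) = -11
I = -341 (I = -11*31 = -341)
(1041 + I)*(√(1625 + R) + 3209) = (1041 - 341)*(√(1625 - 305/3) + 3209) = 700*(√(4570/3) + 3209) = 700*(√13710/3 + 3209) = 700*(3209 + √13710/3) = 2246300 + 700*√13710/3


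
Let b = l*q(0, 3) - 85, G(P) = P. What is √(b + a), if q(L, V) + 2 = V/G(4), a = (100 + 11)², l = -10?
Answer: √48994/2 ≈ 110.67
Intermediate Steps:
a = 12321 (a = 111² = 12321)
q(L, V) = -2 + V/4
b = -145/2 (b = -10*(-2 + (¼)*3) - 85 = -10*(-2 + ¾) - 85 = -10*(-5/4) - 85 = 25/2 - 85 = -145/2 ≈ -72.500)
√(b + a) = √(-145/2 + 12321) = √(24497/2) = √48994/2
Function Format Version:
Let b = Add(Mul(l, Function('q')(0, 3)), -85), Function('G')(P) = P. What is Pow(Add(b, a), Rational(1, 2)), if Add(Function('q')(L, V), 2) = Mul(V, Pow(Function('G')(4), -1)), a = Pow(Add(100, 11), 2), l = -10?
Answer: Mul(Rational(1, 2), Pow(48994, Rational(1, 2))) ≈ 110.67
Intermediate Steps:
a = 12321 (a = Pow(111, 2) = 12321)
Function('q')(L, V) = Add(-2, Mul(Rational(1, 4), V)) (Function('q')(L, V) = Add(-2, Mul(V, Pow(4, -1))) = Add(-2, Mul(V, Rational(1, 4))) = Add(-2, Mul(Rational(1, 4), V)))
b = Rational(-145, 2) (b = Add(Mul(-10, Add(-2, Mul(Rational(1, 4), 3))), -85) = Add(Mul(-10, Add(-2, Rational(3, 4))), -85) = Add(Mul(-10, Rational(-5, 4)), -85) = Add(Rational(25, 2), -85) = Rational(-145, 2) ≈ -72.500)
Pow(Add(b, a), Rational(1, 2)) = Pow(Add(Rational(-145, 2), 12321), Rational(1, 2)) = Pow(Rational(24497, 2), Rational(1, 2)) = Mul(Rational(1, 2), Pow(48994, Rational(1, 2)))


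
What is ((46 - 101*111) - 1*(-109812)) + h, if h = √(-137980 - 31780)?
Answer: 98647 + 4*I*√10610 ≈ 98647.0 + 412.02*I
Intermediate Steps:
h = 4*I*√10610 (h = √(-169760) = 4*I*√10610 ≈ 412.02*I)
((46 - 101*111) - 1*(-109812)) + h = ((46 - 101*111) - 1*(-109812)) + 4*I*√10610 = ((46 - 11211) + 109812) + 4*I*√10610 = (-11165 + 109812) + 4*I*√10610 = 98647 + 4*I*√10610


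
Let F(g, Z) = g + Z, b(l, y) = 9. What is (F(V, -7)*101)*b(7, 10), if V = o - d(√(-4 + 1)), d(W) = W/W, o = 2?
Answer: -5454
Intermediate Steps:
d(W) = 1
V = 1 (V = 2 - 1*1 = 2 - 1 = 1)
F(g, Z) = Z + g
(F(V, -7)*101)*b(7, 10) = ((-7 + 1)*101)*9 = -6*101*9 = -606*9 = -5454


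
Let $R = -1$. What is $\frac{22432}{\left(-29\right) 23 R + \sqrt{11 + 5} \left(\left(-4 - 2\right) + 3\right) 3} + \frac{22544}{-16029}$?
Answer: $\frac{345337264}{10114299} \approx 34.143$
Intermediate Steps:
$\frac{22432}{\left(-29\right) 23 R + \sqrt{11 + 5} \left(\left(-4 - 2\right) + 3\right) 3} + \frac{22544}{-16029} = \frac{22432}{\left(-29\right) 23 \left(-1\right) + \sqrt{11 + 5} \left(\left(-4 - 2\right) + 3\right) 3} + \frac{22544}{-16029} = \frac{22432}{\left(-667\right) \left(-1\right) + \sqrt{16} \left(-6 + 3\right) 3} + 22544 \left(- \frac{1}{16029}\right) = \frac{22432}{667 + 4 \left(-3\right) 3} - \frac{22544}{16029} = \frac{22432}{667 - 36} - \frac{22544}{16029} = \frac{22432}{631} - \frac{22544}{16029} = \frac{345337264}{10114299}$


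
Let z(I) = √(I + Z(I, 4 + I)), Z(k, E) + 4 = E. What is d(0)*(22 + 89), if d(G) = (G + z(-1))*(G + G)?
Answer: 0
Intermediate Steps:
Z(k, E) = -4 + E
z(I) = √2*√I (z(I) = √(I + (-4 + (4 + I))) = √(I + I) = √(2*I) = √2*√I)
d(G) = 2*G*(G + I*√2) (d(G) = (G + √2*√(-1))*(G + G) = (G + √2*I)*(2*G) = (G + I*√2)*(2*G) = 2*G*(G + I*√2))
d(0)*(22 + 89) = (2*0*(0 + I*√2))*(22 + 89) = (2*0*(I*√2))*111 = 0*111 = 0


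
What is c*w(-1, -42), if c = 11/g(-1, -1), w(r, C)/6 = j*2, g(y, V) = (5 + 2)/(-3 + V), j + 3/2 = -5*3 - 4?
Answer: 10824/7 ≈ 1546.3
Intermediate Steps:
j = -41/2 (j = -3/2 + (-5*3 - 4) = -3/2 + (-15 - 4) = -3/2 - 19 = -41/2 ≈ -20.500)
g(y, V) = 7/(-3 + V)
w(r, C) = -246 (w(r, C) = 6*(-41/2*2) = 6*(-41) = -246)
c = -44/7 (c = 11/((7/(-3 - 1))) = 11/((7/(-4))) = 11/((7*(-¼))) = 11/(-7/4) = 11*(-4/7) = -44/7 ≈ -6.2857)
c*w(-1, -42) = -44/7*(-246) = 10824/7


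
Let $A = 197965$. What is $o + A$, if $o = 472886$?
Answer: $670851$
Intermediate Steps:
$o + A = 472886 + 197965 = 670851$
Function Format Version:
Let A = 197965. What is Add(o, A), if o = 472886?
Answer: 670851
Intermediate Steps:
Add(o, A) = Add(472886, 197965) = 670851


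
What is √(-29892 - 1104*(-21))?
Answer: 2*I*√1677 ≈ 81.902*I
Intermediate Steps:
√(-29892 - 1104*(-21)) = √(-29892 + 23184) = √(-6708) = 2*I*√1677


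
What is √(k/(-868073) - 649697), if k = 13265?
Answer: I*√489579662306639658/868073 ≈ 806.04*I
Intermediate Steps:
√(k/(-868073) - 649697) = √(13265/(-868073) - 649697) = √(13265*(-1/868073) - 649697) = √(-13265/868073 - 649697) = √(-563984437146/868073) = I*√489579662306639658/868073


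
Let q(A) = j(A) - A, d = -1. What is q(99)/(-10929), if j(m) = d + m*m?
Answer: -9701/10929 ≈ -0.88764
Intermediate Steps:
j(m) = -1 + m**2 (j(m) = -1 + m*m = -1 + m**2)
q(A) = -1 + A**2 - A (q(A) = (-1 + A**2) - A = -1 + A**2 - A)
q(99)/(-10929) = (-1 + 99**2 - 1*99)/(-10929) = (-1 + 9801 - 99)*(-1/10929) = 9701*(-1/10929) = -9701/10929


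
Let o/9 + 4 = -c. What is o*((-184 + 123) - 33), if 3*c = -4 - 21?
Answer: -3666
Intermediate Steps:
c = -25/3 (c = (-4 - 21)/3 = (⅓)*(-25) = -25/3 ≈ -8.3333)
o = 39 (o = -36 + 9*(-1*(-25/3)) = -36 + 9*(25/3) = -36 + 75 = 39)
o*((-184 + 123) - 33) = 39*((-184 + 123) - 33) = 39*(-61 - 33) = 39*(-94) = -3666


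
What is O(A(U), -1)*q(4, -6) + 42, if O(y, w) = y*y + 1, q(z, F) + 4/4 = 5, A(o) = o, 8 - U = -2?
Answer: 446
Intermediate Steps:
U = 10 (U = 8 - 1*(-2) = 8 + 2 = 10)
q(z, F) = 4 (q(z, F) = -1 + 5 = 4)
O(y, w) = 1 + y² (O(y, w) = y² + 1 = 1 + y²)
O(A(U), -1)*q(4, -6) + 42 = (1 + 10²)*4 + 42 = (1 + 100)*4 + 42 = 101*4 + 42 = 404 + 42 = 446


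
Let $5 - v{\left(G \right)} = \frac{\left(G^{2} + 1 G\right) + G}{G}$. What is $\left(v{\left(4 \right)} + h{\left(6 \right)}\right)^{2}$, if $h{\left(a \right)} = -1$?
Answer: $4$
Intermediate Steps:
$v{\left(G \right)} = 5 - \frac{G^{2} + 2 G}{G}$ ($v{\left(G \right)} = 5 - \frac{\left(G^{2} + 1 G\right) + G}{G} = 5 - \frac{\left(G^{2} + G\right) + G}{G} = 5 - \frac{\left(G + G^{2}\right) + G}{G} = 5 - \frac{G^{2} + 2 G}{G}$)
$\left(v{\left(4 \right)} + h{\left(6 \right)}\right)^{2} = \left(\left(3 - 4\right) - 1\right)^{2} = \left(-1 - 1\right)^{2} = \left(-2\right)^{2} = 4$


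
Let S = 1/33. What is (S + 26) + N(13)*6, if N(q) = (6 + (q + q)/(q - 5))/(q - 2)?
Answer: 2051/66 ≈ 31.076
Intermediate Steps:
S = 1/33 ≈ 0.030303
N(q) = (6 + 2*q/(-5 + q))/(-2 + q) (N(q) = (6 + (2*q)/(-5 + q))/(-2 + q) = (6 + 2*q/(-5 + q))/(-2 + q))
(S + 26) + N(13)*6 = (1/33 + 26) + (2*(-15 + 4*13)/(10 + 13² - 7*13))*6 = 859/33 + (2*(-15 + 52)/(10 + 169 - 91))*6 = 859/33 + (2*37/88)*6 = 859/33 + (2*(1/88)*37)*6 = 859/33 + (37/44)*6 = 859/33 + 111/22 = 2051/66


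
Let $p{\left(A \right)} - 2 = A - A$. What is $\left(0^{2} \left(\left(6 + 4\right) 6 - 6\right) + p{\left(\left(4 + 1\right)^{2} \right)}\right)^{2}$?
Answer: $4$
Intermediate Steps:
$p{\left(A \right)} = 2$ ($p{\left(A \right)} = 2 + \left(A - A\right) = 2 + 0 = 2$)
$\left(0^{2} \left(\left(6 + 4\right) 6 - 6\right) + p{\left(\left(4 + 1\right)^{2} \right)}\right)^{2} = \left(0^{2} \left(\left(6 + 4\right) 6 - 6\right) + 2\right)^{2} = \left(0 \left(10 \cdot 6 - 6\right) + 2\right)^{2} = \left(0 \left(60 - 6\right) + 2\right)^{2} = \left(0 \cdot 54 + 2\right)^{2} = \left(0 + 2\right)^{2} = 2^{2} = 4$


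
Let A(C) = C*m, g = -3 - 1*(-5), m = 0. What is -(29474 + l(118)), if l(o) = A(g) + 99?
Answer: -29573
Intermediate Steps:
g = 2 (g = -3 + 5 = 2)
A(C) = 0 (A(C) = C*0 = 0)
l(o) = 99 (l(o) = 0 + 99 = 99)
-(29474 + l(118)) = -(29474 + 99) = -1*29573 = -29573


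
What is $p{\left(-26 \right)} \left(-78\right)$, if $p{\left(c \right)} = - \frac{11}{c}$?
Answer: $-33$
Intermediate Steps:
$p{\left(-26 \right)} \left(-78\right) = - \frac{11}{-26} \left(-78\right) = \left(-11\right) \left(- \frac{1}{26}\right) \left(-78\right) = \frac{11}{26} \left(-78\right) = -33$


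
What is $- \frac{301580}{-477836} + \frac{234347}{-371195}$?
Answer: $- \frac{506544}{2608387265} \approx -0.0001942$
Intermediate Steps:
$- \frac{301580}{-477836} + \frac{234347}{-371195} = \left(-301580\right) \left(- \frac{1}{477836}\right) + 234347 \left(- \frac{1}{371195}\right) = \frac{4435}{7027} - \frac{234347}{371195} = - \frac{506544}{2608387265}$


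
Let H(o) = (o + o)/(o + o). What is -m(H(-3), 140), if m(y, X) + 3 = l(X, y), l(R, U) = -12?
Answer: 15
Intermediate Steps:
H(o) = 1 (H(o) = (2*o)/((2*o)) = (2*o)*(1/(2*o)) = 1)
m(y, X) = -15 (m(y, X) = -3 - 12 = -15)
-m(H(-3), 140) = -1*(-15) = 15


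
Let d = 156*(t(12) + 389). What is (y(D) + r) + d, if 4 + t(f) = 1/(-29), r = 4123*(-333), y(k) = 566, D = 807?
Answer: -38057813/29 ≈ -1.3123e+6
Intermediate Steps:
r = -1372959
t(f) = -117/29 (t(f) = -4 + 1/(-29) = -4 - 1/29 = -117/29)
d = 1741584/29 (d = 156*(-117/29 + 389) = 156*(11164/29) = 1741584/29 ≈ 60055.)
(y(D) + r) + d = (566 - 1372959) + 1741584/29 = -1372393 + 1741584/29 = -38057813/29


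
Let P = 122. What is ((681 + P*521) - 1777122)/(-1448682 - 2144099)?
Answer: 1712879/3592781 ≈ 0.47676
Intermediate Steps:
((681 + P*521) - 1777122)/(-1448682 - 2144099) = ((681 + 122*521) - 1777122)/(-1448682 - 2144099) = ((681 + 63562) - 1777122)/(-3592781) = (64243 - 1777122)*(-1/3592781) = -1712879*(-1/3592781) = 1712879/3592781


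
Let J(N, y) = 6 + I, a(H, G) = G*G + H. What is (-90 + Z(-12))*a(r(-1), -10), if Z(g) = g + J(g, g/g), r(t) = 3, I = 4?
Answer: -9476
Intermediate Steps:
a(H, G) = H + G² (a(H, G) = G² + H = H + G²)
J(N, y) = 10 (J(N, y) = 6 + 4 = 10)
Z(g) = 10 + g (Z(g) = g + 10 = 10 + g)
(-90 + Z(-12))*a(r(-1), -10) = (-90 + (10 - 12))*(3 + (-10)²) = (-90 - 2)*(3 + 100) = -92*103 = -9476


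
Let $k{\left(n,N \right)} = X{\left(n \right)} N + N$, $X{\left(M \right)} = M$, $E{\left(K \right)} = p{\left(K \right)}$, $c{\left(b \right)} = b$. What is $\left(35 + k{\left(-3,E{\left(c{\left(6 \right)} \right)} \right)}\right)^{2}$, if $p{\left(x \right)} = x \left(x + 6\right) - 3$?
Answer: $10609$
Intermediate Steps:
$p{\left(x \right)} = -3 + x \left(6 + x\right)$ ($p{\left(x \right)} = x \left(6 + x\right) - 3 = -3 + x \left(6 + x\right)$)
$E{\left(K \right)} = -3 + K^{2} + 6 K$
$k{\left(n,N \right)} = N + N n$ ($k{\left(n,N \right)} = n N + N = N n + N = N + N n$)
$\left(35 + k{\left(-3,E{\left(c{\left(6 \right)} \right)} \right)}\right)^{2} = \left(35 + \left(-3 + 6^{2} + 6 \cdot 6\right) \left(1 - 3\right)\right)^{2} = \left(35 + \left(-3 + 36 + 36\right) \left(-2\right)\right)^{2} = \left(35 + 69 \left(-2\right)\right)^{2} = \left(35 - 138\right)^{2} = \left(-103\right)^{2} = 10609$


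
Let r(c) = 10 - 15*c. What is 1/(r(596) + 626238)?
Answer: 1/617308 ≈ 1.6199e-6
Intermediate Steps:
1/(r(596) + 626238) = 1/((10 - 15*596) + 626238) = 1/((10 - 8940) + 626238) = 1/(-8930 + 626238) = 1/617308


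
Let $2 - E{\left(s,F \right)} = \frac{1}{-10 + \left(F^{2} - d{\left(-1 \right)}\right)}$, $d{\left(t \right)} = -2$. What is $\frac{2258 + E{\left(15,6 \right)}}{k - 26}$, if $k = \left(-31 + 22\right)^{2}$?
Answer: $\frac{63279}{1540} \approx 41.09$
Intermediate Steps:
$k = 81$ ($k = \left(-9\right)^{2} = 81$)
$E{\left(s,F \right)} = 2 - \frac{1}{-8 + F^{2}}$ ($E{\left(s,F \right)} = 2 - \frac{1}{-10 + \left(F^{2} - -2\right)} = 2 - \frac{1}{-10 + \left(F^{2} + 2\right)} = 2 - \frac{1}{-10 + \left(2 + F^{2}\right)} = 2 - \frac{1}{-8 + F^{2}}$)
$\frac{2258 + E{\left(15,6 \right)}}{k - 26} = \frac{2258 + \frac{-17 + 2 \cdot 6^{2}}{-8 + 6^{2}}}{81 - 26} = \frac{2258 + \frac{-17 + 2 \cdot 36}{-8 + 36}}{55} = \left(2258 + \frac{-17 + 72}{28}\right) \frac{1}{55} = \left(2258 + \frac{1}{28} \cdot 55\right) \frac{1}{55} = \left(2258 + \frac{55}{28}\right) \frac{1}{55} = \frac{63279}{28} \cdot \frac{1}{55} = \frac{63279}{1540}$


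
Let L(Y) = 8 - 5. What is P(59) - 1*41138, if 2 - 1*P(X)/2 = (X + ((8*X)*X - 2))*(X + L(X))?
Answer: -3501354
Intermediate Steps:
L(Y) = 3
P(X) = 4 - 2*(3 + X)*(-2 + X + 8*X²) (P(X) = 4 - 2*(X + ((8*X)*X - 2))*(X + 3) = 4 - 2*(X + (8*X² - 2))*(3 + X) = 4 - 2*(X + (-2 + 8*X²))*(3 + X) = 4 - 2*(-2 + X + 8*X²)*(3 + X) = 4 - 2*(3 + X)*(-2 + X + 8*X²))
P(59) - 1*41138 = (16 - 50*59² - 16*59³ - 2*59) - 1*41138 = (16 - 50*3481 - 16*205379 - 118) - 41138 = (16 - 174050 - 3286064 - 118) - 41138 = -3460216 - 41138 = -3501354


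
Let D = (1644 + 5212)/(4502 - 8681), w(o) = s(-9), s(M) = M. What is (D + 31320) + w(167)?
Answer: 130841813/4179 ≈ 31309.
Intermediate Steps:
w(o) = -9
D = -6856/4179 (D = 6856/(-4179) = 6856*(-1/4179) = -6856/4179 ≈ -1.6406)
(D + 31320) + w(167) = (-6856/4179 + 31320) - 9 = 130879424/4179 - 9 = 130841813/4179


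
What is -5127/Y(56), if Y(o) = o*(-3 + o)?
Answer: -5127/2968 ≈ -1.7274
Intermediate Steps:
-5127/Y(56) = -5127*1/(56*(-3 + 56)) = -5127/(56*53) = -5127/2968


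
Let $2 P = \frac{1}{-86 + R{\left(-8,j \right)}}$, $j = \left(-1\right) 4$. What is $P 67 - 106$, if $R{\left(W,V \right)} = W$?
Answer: $- \frac{19995}{188} \approx -106.36$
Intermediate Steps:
$j = -4$
$P = - \frac{1}{188}$ ($P = \frac{1}{2 \left(-86 - 8\right)} = \frac{1}{2 \left(-94\right)} = \frac{1}{2} \left(- \frac{1}{94}\right) = - \frac{1}{188} \approx -0.0053191$)
$P 67 - 106 = \left(- \frac{1}{188}\right) 67 - 106 = - \frac{67}{188} - 106 = - \frac{19995}{188}$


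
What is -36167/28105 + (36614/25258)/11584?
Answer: -72472777149/56323319360 ≈ -1.2867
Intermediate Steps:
-36167/28105 + (36614/25258)/11584 = -36167*1/28105 + (36614*(1/25258))*(1/11584) = -36167/28105 + (18307/12629)*(1/11584) = -36167/28105 + 18307/146294336 = -72472777149/56323319360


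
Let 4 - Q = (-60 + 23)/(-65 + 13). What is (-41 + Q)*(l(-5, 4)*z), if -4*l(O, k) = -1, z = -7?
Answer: 13727/208 ≈ 65.995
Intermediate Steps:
l(O, k) = ¼ (l(O, k) = -¼*(-1) = ¼)
Q = 171/52 (Q = 4 - (-60 + 23)/(-65 + 13) = 4 - (-37)/(-52) = 4 - (-37)*(-1)/52 = 4 - 1*37/52 = 4 - 37/52 = 171/52 ≈ 3.2885)
(-41 + Q)*(l(-5, 4)*z) = (-41 + 171/52)*((¼)*(-7)) = -1961/52*(-7/4) = 13727/208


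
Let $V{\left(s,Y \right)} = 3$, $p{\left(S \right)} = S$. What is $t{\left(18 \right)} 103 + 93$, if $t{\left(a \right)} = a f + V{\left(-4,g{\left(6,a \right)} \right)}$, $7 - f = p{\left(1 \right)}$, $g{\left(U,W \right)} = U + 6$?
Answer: $11526$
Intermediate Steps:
$g{\left(U,W \right)} = 6 + U$
$f = 6$ ($f = 7 - 1 = 6$)
$t{\left(a \right)} = 3 + 6 a$ ($t{\left(a \right)} = a 6 + 3 = 6 a + 3 = 3 + 6 a$)
$t{\left(18 \right)} 103 + 93 = \left(3 + 6 \cdot 18\right) 103 + 93 = \left(3 + 108\right) 103 + 93 = 111 \cdot 103 + 93 = 11433 + 93 = 11526$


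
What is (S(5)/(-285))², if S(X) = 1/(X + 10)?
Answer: 1/18275625 ≈ 5.4718e-8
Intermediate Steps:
S(X) = 1/(10 + X)
(S(5)/(-285))² = (1/((10 + 5)*(-285)))² = (-1/285/15)² = ((1/15)*(-1/285))² = (-1/4275)² = 1/18275625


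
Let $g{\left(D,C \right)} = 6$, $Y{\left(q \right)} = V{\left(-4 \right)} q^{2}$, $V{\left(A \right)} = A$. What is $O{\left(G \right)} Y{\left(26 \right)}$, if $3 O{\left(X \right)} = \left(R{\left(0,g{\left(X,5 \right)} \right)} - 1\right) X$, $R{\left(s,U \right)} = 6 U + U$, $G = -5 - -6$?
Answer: $- \frac{110864}{3} \approx -36955.0$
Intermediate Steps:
$Y{\left(q \right)} = - 4 q^{2}$
$G = 1$ ($G = -5 + 6 = 1$)
$R{\left(s,U \right)} = 7 U$
$O{\left(X \right)} = \frac{41 X}{3}$ ($O{\left(X \right)} = \frac{\left(7 \cdot 6 - 1\right) X}{3} = \frac{\left(42 - 1\right) X}{3} = \frac{41 X}{3}$)
$O{\left(G \right)} Y{\left(26 \right)} = \frac{41}{3} \cdot 1 \left(- 4 \cdot 26^{2}\right) = \frac{41 \left(\left(-4\right) 676\right)}{3} = \frac{41}{3} \left(-2704\right) = - \frac{110864}{3}$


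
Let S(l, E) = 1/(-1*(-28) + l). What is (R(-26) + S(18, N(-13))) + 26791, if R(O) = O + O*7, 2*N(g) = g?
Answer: 1222819/46 ≈ 26583.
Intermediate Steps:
N(g) = g/2
R(O) = 8*O (R(O) = O + 7*O = 8*O)
S(l, E) = 1/(28 + l)
(R(-26) + S(18, N(-13))) + 26791 = (8*(-26) + 1/(28 + 18)) + 26791 = (-208 + 1/46) + 26791 = -9567/46 + 26791 = 1222819/46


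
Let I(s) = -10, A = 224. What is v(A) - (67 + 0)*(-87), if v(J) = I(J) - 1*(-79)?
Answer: 5898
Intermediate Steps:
v(J) = 69 (v(J) = -10 - 1*(-79) = -10 + 79 = 69)
v(A) - (67 + 0)*(-87) = 69 - (67 + 0)*(-87) = 69 - 67*(-87) = 69 - 1*(-5829) = 69 + 5829 = 5898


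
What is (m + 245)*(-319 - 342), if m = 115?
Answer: -237960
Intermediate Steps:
(m + 245)*(-319 - 342) = (115 + 245)*(-319 - 342) = 360*(-661) = -237960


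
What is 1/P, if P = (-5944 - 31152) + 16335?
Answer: -1/20761 ≈ -4.8167e-5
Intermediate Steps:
P = -20761 (P = -37096 + 16335 = -20761)
1/P = 1/(-20761) = -1/20761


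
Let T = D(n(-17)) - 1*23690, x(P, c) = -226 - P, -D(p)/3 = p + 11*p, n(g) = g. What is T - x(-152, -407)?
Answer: -23004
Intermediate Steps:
D(p) = -36*p (D(p) = -3*(p + 11*p) = -36*p)
T = -23078 (T = -36*(-17) - 1*23690 = 612 - 23690 = -23078)
T - x(-152, -407) = -23078 - (-226 - 1*(-152)) = -23078 - (-226 + 152) = -23078 - 1*(-74) = -23078 + 74 = -23004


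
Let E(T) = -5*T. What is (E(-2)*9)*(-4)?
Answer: -360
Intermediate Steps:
(E(-2)*9)*(-4) = (-5*(-2)*9)*(-4) = (10*9)*(-4) = 90*(-4) = -360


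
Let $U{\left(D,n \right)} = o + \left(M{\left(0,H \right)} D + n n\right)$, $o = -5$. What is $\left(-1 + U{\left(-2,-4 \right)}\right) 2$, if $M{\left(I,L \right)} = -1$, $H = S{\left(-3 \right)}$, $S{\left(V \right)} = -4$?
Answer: $24$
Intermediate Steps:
$H = -4$
$U{\left(D,n \right)} = -5 + n^{2} - D$ ($U{\left(D,n \right)} = -5 - \left(D - n n\right) = -5 - \left(D - n^{2}\right) = -5 + n^{2} - D$)
$\left(-1 + U{\left(-2,-4 \right)}\right) 2 = \left(-1 - \left(3 - 16\right)\right) 2 = \left(-1 + \left(-5 + 16 + 2\right)\right) 2 = \left(-1 + 13\right) 2 = 12 \cdot 2 = 24$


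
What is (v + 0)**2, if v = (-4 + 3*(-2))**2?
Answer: 10000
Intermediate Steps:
v = 100 (v = (-4 - 6)**2 = (-10)**2 = 100)
(v + 0)**2 = (100 + 0)**2 = 100**2 = 10000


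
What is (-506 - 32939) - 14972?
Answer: -48417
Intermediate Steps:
(-506 - 32939) - 14972 = -33445 - 14972 = -48417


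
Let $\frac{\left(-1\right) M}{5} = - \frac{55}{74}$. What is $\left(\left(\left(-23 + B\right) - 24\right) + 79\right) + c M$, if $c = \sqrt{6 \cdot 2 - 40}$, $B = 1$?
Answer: $33 + \frac{275 i \sqrt{7}}{37} \approx 33.0 + 19.664 i$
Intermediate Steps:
$M = \frac{275}{74}$ ($M = - 5 \left(- \frac{55}{74}\right) = - 5 \left(\left(-55\right) \frac{1}{74}\right) = \left(-5\right) \left(- \frac{55}{74}\right) = \frac{275}{74} \approx 3.7162$)
$c = 2 i \sqrt{7}$ ($c = \sqrt{12 - 40} = \sqrt{-28} = 2 i \sqrt{7} \approx 5.2915 i$)
$\left(\left(\left(-23 + B\right) - 24\right) + 79\right) + c M = \left(\left(\left(-23 + 1\right) - 24\right) + 79\right) + 2 i \sqrt{7} \cdot \frac{275}{74} = \left(\left(-22 - 24\right) + 79\right) + \frac{275 i \sqrt{7}}{37} = \left(-46 + 79\right) + \frac{275 i \sqrt{7}}{37} = 33 + \frac{275 i \sqrt{7}}{37}$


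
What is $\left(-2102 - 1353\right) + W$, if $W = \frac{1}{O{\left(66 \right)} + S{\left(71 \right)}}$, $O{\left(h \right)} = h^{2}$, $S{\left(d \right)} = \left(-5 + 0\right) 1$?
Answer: $- \frac{15032704}{4351} \approx -3455.0$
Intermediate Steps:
$S{\left(d \right)} = -5$ ($S{\left(d \right)} = \left(-5\right) 1 = -5$)
$W = \frac{1}{4351}$ ($W = \frac{1}{66^{2} - 5} = \frac{1}{4356 - 5} = \frac{1}{4351} \approx 0.00022983$)
$\left(-2102 - 1353\right) + W = \left(-2102 - 1353\right) + \frac{1}{4351} = -3455 + \frac{1}{4351} = - \frac{15032704}{4351}$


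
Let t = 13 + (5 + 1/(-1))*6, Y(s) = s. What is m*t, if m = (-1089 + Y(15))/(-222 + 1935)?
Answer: -13246/571 ≈ -23.198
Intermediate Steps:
m = -358/571 (m = (-1089 + 15)/(-222 + 1935) = -1074/1713 = -1074*1/1713 = -358/571 ≈ -0.62697)
t = 37 (t = 13 + (5 - 1)*6 = 13 + 4*6 = 13 + 24 = 37)
m*t = -358/571*37 = -13246/571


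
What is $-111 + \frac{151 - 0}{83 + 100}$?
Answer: $- \frac{20162}{183} \approx -110.17$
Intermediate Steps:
$-111 + \frac{151 - 0}{83 + 100} = -111 + \frac{151 + 0}{183} = -111 + 151 \cdot \frac{1}{183} = -111 + \frac{151}{183} = - \frac{20162}{183}$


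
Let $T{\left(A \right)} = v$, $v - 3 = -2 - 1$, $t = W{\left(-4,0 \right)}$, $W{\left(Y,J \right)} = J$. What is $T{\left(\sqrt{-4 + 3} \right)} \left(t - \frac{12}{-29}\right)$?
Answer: $0$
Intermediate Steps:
$t = 0$
$v = 0$ ($v = 3 - 3 = 0$)
$T{\left(A \right)} = 0$
$T{\left(\sqrt{-4 + 3} \right)} \left(t - \frac{12}{-29}\right) = 0 \left(0 - \frac{12}{-29}\right) = 0 \left(0 - - \frac{12}{29}\right) = 0 \left(0 + \frac{12}{29}\right) = 0 \cdot \frac{12}{29} = 0$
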